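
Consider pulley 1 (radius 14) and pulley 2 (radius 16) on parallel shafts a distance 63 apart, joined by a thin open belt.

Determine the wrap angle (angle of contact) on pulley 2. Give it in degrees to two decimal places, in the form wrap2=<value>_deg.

wrap2=183.64_deg

open belt: β = asin((r2−r1)/C) = asin(2/63) = 1.8192°
wrap1 = π − 2β = 176.3616°
wrap2 = π + 2β = 183.6384°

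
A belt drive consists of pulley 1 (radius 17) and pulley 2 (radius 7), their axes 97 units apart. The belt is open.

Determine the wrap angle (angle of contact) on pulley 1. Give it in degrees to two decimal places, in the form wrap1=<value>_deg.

open belt: β = asin((r2−r1)/C) = asin(-10/97) = -5.9173°
wrap1 = π − 2β = 191.8346°
wrap2 = π + 2β = 168.1654°

wrap1=191.83_deg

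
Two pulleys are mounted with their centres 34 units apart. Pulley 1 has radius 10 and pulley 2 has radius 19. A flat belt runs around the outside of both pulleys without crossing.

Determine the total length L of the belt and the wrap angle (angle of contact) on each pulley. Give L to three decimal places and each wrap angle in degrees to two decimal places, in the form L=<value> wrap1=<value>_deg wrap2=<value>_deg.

L=161.503 wrap1=149.30_deg wrap2=210.70_deg

open belt: β = asin((r2−r1)/C) = asin(9/34) = 15.3495°
wrap1 = π − 2β = 149.3010°
wrap2 = π + 2β = 210.6990°
tangent length = C·cosβ = 32.7872
L = r1·wrap1 + r2·wrap2 + 2·C·cosβ = 10·2.6058 + 19·3.6774 + 2·32.7872 = 161.5028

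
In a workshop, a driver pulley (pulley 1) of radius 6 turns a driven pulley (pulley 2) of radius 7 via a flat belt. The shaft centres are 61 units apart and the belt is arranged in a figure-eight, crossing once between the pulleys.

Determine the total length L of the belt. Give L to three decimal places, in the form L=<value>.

crossed belt: β = asin((r1+r2)/C) = asin(13/61) = 12.3049°
wrap1 = wrap2 = π + 2β = 204.6099°
tangent length = C·cosβ = 59.5987
L = (r1+r2)·wrap + 2·C·cosβ = 13·3.5711 + 2·59.5987 = 165.6218

L=165.622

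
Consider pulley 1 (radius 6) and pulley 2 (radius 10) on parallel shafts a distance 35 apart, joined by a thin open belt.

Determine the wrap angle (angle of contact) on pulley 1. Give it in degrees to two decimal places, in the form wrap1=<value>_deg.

open belt: β = asin((r2−r1)/C) = asin(4/35) = 6.5624°
wrap1 = π − 2β = 166.8751°
wrap2 = π + 2β = 193.1249°

wrap1=166.88_deg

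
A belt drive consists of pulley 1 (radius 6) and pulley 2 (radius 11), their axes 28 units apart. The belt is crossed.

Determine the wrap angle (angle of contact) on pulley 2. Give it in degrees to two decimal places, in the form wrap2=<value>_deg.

crossed belt: β = asin((r1+r2)/C) = asin(17/28) = 37.3832°
wrap1 = wrap2 = π + 2β = 254.7664°

wrap2=254.77_deg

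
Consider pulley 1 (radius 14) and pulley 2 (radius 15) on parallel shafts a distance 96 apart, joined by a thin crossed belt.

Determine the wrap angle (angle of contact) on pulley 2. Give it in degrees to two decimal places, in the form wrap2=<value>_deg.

crossed belt: β = asin((r1+r2)/C) = asin(29/96) = 17.5828°
wrap1 = wrap2 = π + 2β = 215.1656°

wrap2=215.17_deg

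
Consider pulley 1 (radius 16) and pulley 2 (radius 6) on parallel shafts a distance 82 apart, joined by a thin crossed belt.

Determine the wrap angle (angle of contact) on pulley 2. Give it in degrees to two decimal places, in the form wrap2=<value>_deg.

crossed belt: β = asin((r1+r2)/C) = asin(22/82) = 15.5627°
wrap1 = wrap2 = π + 2β = 211.1254°

wrap2=211.13_deg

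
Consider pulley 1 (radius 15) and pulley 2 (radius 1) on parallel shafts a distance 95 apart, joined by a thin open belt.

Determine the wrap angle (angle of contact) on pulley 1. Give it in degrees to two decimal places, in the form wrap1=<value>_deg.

open belt: β = asin((r2−r1)/C) = asin(-14/95) = -8.4745°
wrap1 = π − 2β = 196.9489°
wrap2 = π + 2β = 163.0511°

wrap1=196.95_deg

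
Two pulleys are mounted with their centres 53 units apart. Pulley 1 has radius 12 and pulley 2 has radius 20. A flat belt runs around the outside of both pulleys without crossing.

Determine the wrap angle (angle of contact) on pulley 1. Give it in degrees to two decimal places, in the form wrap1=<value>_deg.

open belt: β = asin((r2−r1)/C) = asin(8/53) = 8.6816°
wrap1 = π − 2β = 162.6368°
wrap2 = π + 2β = 197.3632°

wrap1=162.64_deg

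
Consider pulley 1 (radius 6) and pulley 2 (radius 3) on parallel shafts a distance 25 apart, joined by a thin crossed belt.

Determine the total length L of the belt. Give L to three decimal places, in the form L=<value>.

L=81.551

crossed belt: β = asin((r1+r2)/C) = asin(9/25) = 21.1002°
wrap1 = wrap2 = π + 2β = 222.2004°
tangent length = C·cosβ = 23.3238
L = (r1+r2)·wrap + 2·C·cosβ = 9·3.8781 + 2·23.3238 = 81.5508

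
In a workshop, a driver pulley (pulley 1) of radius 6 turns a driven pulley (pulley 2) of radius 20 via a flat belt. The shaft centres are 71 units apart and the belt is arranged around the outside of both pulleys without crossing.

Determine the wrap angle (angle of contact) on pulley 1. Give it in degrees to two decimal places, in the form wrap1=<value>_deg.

open belt: β = asin((r2−r1)/C) = asin(14/71) = 11.3723°
wrap1 = π − 2β = 157.2554°
wrap2 = π + 2β = 202.7446°

wrap1=157.26_deg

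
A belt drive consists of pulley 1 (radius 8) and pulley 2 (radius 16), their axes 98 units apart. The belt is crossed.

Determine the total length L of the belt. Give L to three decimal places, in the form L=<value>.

crossed belt: β = asin((r1+r2)/C) = asin(24/98) = 14.1758°
wrap1 = wrap2 = π + 2β = 208.3516°
tangent length = C·cosβ = 95.0158
L = (r1+r2)·wrap + 2·C·cosβ = 24·3.6364 + 2·95.0158 = 277.3057

L=277.306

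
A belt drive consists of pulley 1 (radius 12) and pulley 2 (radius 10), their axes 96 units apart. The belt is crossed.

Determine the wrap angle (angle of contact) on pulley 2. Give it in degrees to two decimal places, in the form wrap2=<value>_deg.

wrap2=206.50_deg

crossed belt: β = asin((r1+r2)/C) = asin(22/96) = 13.2480°
wrap1 = wrap2 = π + 2β = 206.4960°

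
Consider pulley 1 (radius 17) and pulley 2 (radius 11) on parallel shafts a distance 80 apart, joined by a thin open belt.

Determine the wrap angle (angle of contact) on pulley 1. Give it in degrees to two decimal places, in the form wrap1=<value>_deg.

wrap1=188.60_deg

open belt: β = asin((r2−r1)/C) = asin(-6/80) = -4.3012°
wrap1 = π − 2β = 188.6024°
wrap2 = π + 2β = 171.3976°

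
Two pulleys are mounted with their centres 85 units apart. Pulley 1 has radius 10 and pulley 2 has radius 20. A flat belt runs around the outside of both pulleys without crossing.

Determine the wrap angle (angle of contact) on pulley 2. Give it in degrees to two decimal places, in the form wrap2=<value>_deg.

open belt: β = asin((r2−r1)/C) = asin(10/85) = 6.7563°
wrap1 = π − 2β = 166.4873°
wrap2 = π + 2β = 193.5127°

wrap2=193.51_deg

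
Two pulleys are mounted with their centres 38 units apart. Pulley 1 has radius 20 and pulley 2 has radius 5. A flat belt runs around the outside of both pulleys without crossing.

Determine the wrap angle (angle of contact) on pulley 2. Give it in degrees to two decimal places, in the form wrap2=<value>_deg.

wrap2=133.50_deg

open belt: β = asin((r2−r1)/C) = asin(-15/38) = -23.2496°
wrap1 = π − 2β = 226.4991°
wrap2 = π + 2β = 133.5009°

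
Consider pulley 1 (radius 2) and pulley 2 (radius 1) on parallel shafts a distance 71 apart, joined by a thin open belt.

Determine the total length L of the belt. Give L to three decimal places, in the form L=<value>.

L=151.439

open belt: β = asin((r2−r1)/C) = asin(-1/71) = -0.8070°
wrap1 = π − 2β = 181.6140°
wrap2 = π + 2β = 178.3860°
tangent length = C·cosβ = 70.9930
L = r1·wrap1 + r2·wrap2 + 2·C·cosβ = 2·3.1698 + 1·3.1134 + 2·70.9930 = 151.4389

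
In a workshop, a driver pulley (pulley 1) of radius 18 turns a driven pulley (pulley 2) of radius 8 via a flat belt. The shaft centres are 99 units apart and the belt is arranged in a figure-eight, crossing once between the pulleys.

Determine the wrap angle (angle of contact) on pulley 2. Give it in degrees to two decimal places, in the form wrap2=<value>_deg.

wrap2=210.45_deg

crossed belt: β = asin((r1+r2)/C) = asin(26/99) = 15.2260°
wrap1 = wrap2 = π + 2β = 210.4519°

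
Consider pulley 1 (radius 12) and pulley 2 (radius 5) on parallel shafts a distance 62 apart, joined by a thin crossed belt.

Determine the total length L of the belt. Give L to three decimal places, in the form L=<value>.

L=182.098

crossed belt: β = asin((r1+r2)/C) = asin(17/62) = 15.9140°
wrap1 = wrap2 = π + 2β = 211.8279°
tangent length = C·cosβ = 59.6238
L = (r1+r2)·wrap + 2·C·cosβ = 17·3.6971 + 2·59.6238 = 182.0983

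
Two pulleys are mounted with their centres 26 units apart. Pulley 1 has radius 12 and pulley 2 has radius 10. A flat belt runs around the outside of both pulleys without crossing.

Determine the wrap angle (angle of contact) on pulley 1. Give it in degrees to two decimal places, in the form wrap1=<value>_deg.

open belt: β = asin((r2−r1)/C) = asin(-2/26) = -4.4117°
wrap1 = π − 2β = 188.8235°
wrap2 = π + 2β = 171.1765°

wrap1=188.82_deg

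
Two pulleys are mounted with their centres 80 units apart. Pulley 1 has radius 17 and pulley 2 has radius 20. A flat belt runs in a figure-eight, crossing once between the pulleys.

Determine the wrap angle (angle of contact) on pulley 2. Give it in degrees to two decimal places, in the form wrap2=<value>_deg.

wrap2=235.10_deg

crossed belt: β = asin((r1+r2)/C) = asin(37/80) = 27.5485°
wrap1 = wrap2 = π + 2β = 235.0971°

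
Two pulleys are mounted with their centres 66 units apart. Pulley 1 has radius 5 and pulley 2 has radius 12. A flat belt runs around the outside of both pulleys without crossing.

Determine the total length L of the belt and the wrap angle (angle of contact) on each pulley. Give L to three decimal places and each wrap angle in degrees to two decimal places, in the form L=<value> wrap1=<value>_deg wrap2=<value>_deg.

open belt: β = asin((r2−r1)/C) = asin(7/66) = 6.0883°
wrap1 = π − 2β = 167.8234°
wrap2 = π + 2β = 192.1766°
tangent length = C·cosβ = 65.6277
L = r1·wrap1 + r2·wrap2 + 2·C·cosβ = 5·2.9291 + 12·3.3541 + 2·65.6277 = 186.1502

L=186.150 wrap1=167.82_deg wrap2=192.18_deg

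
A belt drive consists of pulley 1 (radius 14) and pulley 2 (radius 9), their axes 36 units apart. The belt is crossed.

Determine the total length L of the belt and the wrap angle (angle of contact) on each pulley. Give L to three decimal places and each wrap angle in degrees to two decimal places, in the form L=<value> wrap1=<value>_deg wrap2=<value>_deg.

L=159.527 wrap1=259.42_deg wrap2=259.42_deg

crossed belt: β = asin((r1+r2)/C) = asin(23/36) = 39.7090°
wrap1 = wrap2 = π + 2β = 259.4180°
tangent length = C·cosβ = 27.6948
L = (r1+r2)·wrap + 2·C·cosβ = 23·4.5277 + 2·27.6948 = 159.5266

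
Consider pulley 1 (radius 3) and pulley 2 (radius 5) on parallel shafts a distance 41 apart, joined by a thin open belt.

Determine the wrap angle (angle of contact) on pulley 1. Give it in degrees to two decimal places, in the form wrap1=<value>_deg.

open belt: β = asin((r2−r1)/C) = asin(2/41) = 2.7960°
wrap1 = π − 2β = 174.4079°
wrap2 = π + 2β = 185.5921°

wrap1=174.41_deg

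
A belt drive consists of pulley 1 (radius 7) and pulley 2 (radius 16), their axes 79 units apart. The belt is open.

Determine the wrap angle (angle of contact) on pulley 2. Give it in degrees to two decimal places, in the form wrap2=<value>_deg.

open belt: β = asin((r2−r1)/C) = asin(9/79) = 6.5416°
wrap1 = π − 2β = 166.9169°
wrap2 = π + 2β = 193.0831°

wrap2=193.08_deg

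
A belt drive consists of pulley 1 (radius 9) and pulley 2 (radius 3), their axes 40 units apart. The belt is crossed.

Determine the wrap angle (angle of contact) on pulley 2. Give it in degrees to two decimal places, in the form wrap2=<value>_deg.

crossed belt: β = asin((r1+r2)/C) = asin(12/40) = 17.4576°
wrap1 = wrap2 = π + 2β = 214.9152°

wrap2=214.92_deg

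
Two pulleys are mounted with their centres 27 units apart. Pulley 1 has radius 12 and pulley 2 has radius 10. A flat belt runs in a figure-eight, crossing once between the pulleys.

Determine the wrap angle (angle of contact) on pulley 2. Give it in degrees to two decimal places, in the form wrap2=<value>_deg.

wrap2=289.14_deg

crossed belt: β = asin((r1+r2)/C) = asin(22/27) = 54.5691°
wrap1 = wrap2 = π + 2β = 289.1381°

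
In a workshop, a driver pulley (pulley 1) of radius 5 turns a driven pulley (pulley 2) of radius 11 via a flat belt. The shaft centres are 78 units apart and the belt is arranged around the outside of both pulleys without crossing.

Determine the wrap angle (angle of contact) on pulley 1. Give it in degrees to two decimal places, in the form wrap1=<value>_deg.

wrap1=171.18_deg

open belt: β = asin((r2−r1)/C) = asin(6/78) = 4.4117°
wrap1 = π − 2β = 171.1765°
wrap2 = π + 2β = 188.8235°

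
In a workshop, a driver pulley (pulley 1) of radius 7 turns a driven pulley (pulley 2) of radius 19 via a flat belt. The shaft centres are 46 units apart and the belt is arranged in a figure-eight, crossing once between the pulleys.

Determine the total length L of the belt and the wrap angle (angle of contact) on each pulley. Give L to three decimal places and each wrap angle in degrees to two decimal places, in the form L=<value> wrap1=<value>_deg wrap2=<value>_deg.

crossed belt: β = asin((r1+r2)/C) = asin(26/46) = 34.4174°
wrap1 = wrap2 = π + 2β = 248.8348°
tangent length = C·cosβ = 37.9473
L = (r1+r2)·wrap + 2·C·cosβ = 26·4.3430 + 2·37.9473 = 188.8123

L=188.812 wrap1=248.83_deg wrap2=248.83_deg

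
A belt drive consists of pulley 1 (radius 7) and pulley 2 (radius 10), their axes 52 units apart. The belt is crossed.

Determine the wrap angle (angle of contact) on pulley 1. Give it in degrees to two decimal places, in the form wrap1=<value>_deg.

wrap1=218.16_deg

crossed belt: β = asin((r1+r2)/C) = asin(17/52) = 19.0821°
wrap1 = wrap2 = π + 2β = 218.1642°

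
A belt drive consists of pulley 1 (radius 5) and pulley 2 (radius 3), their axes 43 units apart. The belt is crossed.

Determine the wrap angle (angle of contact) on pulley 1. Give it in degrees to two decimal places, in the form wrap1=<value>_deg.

wrap1=201.44_deg

crossed belt: β = asin((r1+r2)/C) = asin(8/43) = 10.7222°
wrap1 = wrap2 = π + 2β = 201.4443°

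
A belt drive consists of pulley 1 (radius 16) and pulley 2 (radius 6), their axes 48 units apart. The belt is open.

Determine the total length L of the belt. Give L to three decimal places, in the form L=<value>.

open belt: β = asin((r2−r1)/C) = asin(-10/48) = -12.0247°
wrap1 = π − 2β = 204.0494°
wrap2 = π + 2β = 155.9506°
tangent length = C·cosβ = 46.9468
L = r1·wrap1 + r2·wrap2 + 2·C·cosβ = 16·3.5613 + 6·2.7219 + 2·46.9468 = 167.2060

L=167.206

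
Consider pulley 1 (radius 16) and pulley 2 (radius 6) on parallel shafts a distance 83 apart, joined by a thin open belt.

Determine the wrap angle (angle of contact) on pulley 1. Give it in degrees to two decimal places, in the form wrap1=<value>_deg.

wrap1=193.84_deg

open belt: β = asin((r2−r1)/C) = asin(-10/83) = -6.9199°
wrap1 = π − 2β = 193.8398°
wrap2 = π + 2β = 166.1602°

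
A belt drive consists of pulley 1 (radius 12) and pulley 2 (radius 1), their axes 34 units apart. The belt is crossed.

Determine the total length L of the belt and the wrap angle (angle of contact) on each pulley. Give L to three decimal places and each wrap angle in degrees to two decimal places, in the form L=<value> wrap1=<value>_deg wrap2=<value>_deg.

L=113.875 wrap1=224.96_deg wrap2=224.96_deg

crossed belt: β = asin((r1+r2)/C) = asin(13/34) = 22.4795°
wrap1 = wrap2 = π + 2β = 224.9590°
tangent length = C·cosβ = 31.4166
L = (r1+r2)·wrap + 2·C·cosβ = 13·3.9263 + 2·31.4166 = 113.8747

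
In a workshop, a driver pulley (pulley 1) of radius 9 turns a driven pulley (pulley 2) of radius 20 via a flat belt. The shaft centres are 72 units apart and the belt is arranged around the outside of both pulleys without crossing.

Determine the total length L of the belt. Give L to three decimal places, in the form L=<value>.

L=236.790

open belt: β = asin((r2−r1)/C) = asin(11/72) = 8.7879°
wrap1 = π − 2β = 162.4241°
wrap2 = π + 2β = 197.5759°
tangent length = C·cosβ = 71.1548
L = r1·wrap1 + r2·wrap2 + 2·C·cosβ = 9·2.8348 + 20·3.4483 + 2·71.1548 = 236.7900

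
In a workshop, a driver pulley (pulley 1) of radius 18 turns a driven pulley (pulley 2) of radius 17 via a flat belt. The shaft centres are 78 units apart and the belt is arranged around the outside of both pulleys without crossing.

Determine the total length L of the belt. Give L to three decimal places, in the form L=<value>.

L=265.969

open belt: β = asin((r2−r1)/C) = asin(-1/78) = -0.7346°
wrap1 = π − 2β = 181.4692°
wrap2 = π + 2β = 178.5308°
tangent length = C·cosβ = 77.9936
L = r1·wrap1 + r2·wrap2 + 2·C·cosβ = 18·3.1672 + 17·3.1160 + 2·77.9936 = 265.9686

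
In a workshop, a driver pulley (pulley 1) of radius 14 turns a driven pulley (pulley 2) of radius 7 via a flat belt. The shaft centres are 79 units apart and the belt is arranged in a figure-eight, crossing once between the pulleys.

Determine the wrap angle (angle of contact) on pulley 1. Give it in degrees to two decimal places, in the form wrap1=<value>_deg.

wrap1=210.83_deg

crossed belt: β = asin((r1+r2)/C) = asin(21/79) = 15.4158°
wrap1 = wrap2 = π + 2β = 210.8317°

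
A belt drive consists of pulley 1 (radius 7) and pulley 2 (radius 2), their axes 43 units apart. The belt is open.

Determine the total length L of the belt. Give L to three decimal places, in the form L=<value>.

L=114.856

open belt: β = asin((r2−r1)/C) = asin(-5/43) = -6.6774°
wrap1 = π − 2β = 193.3548°
wrap2 = π + 2β = 166.6452°
tangent length = C·cosβ = 42.7083
L = r1·wrap1 + r2·wrap2 + 2·C·cosβ = 7·3.3747 + 2·2.9085 + 2·42.7083 = 114.8564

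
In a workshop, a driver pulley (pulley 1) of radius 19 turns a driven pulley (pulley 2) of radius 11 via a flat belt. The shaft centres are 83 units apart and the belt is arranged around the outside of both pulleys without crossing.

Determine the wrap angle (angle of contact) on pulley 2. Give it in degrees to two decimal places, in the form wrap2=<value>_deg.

wrap2=168.94_deg

open belt: β = asin((r2−r1)/C) = asin(-8/83) = -5.5311°
wrap1 = π − 2β = 191.0621°
wrap2 = π + 2β = 168.9379°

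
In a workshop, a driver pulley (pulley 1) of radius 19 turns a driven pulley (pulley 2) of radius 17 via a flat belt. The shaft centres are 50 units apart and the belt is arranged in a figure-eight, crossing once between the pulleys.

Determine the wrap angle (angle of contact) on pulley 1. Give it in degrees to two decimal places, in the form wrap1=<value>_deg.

wrap1=272.11_deg

crossed belt: β = asin((r1+r2)/C) = asin(36/50) = 46.0545°
wrap1 = wrap2 = π + 2β = 272.1090°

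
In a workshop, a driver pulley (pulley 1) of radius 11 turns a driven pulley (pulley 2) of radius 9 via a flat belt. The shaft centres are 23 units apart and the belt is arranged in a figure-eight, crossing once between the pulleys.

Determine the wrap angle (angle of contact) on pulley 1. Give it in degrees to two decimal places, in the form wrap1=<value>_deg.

wrap1=300.82_deg

crossed belt: β = asin((r1+r2)/C) = asin(20/23) = 60.4082°
wrap1 = wrap2 = π + 2β = 300.8163°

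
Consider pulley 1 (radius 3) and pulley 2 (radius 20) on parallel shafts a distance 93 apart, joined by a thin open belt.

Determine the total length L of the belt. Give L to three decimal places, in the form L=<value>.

open belt: β = asin((r2−r1)/C) = asin(17/93) = 10.5326°
wrap1 = π − 2β = 158.9347°
wrap2 = π + 2β = 201.0653°
tangent length = C·cosβ = 91.4330
L = r1·wrap1 + r2·wrap2 + 2·C·cosβ = 3·2.7739 + 20·3.5093 + 2·91.4330 = 261.3729

L=261.373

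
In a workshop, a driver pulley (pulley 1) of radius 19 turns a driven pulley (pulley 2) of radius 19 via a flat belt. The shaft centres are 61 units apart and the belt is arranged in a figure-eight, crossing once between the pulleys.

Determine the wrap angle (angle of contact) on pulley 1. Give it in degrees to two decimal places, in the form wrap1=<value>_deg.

crossed belt: β = asin((r1+r2)/C) = asin(38/61) = 38.5319°
wrap1 = wrap2 = π + 2β = 257.0639°

wrap1=257.06_deg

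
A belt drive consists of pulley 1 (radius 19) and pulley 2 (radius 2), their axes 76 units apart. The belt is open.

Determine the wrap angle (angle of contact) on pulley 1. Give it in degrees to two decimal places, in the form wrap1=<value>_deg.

open belt: β = asin((r2−r1)/C) = asin(-17/76) = -12.9255°
wrap1 = π − 2β = 205.8510°
wrap2 = π + 2β = 154.1490°

wrap1=205.85_deg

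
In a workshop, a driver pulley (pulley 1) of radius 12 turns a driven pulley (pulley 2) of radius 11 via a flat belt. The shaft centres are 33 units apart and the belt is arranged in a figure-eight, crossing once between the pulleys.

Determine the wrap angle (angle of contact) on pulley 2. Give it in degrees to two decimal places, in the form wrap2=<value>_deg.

wrap2=268.37_deg

crossed belt: β = asin((r1+r2)/C) = asin(23/33) = 44.1844°
wrap1 = wrap2 = π + 2β = 268.3688°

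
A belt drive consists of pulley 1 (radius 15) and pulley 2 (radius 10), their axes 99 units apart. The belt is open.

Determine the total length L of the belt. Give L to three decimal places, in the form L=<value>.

open belt: β = asin((r2−r1)/C) = asin(-5/99) = -2.8950°
wrap1 = π − 2β = 185.7899°
wrap2 = π + 2β = 174.2101°
tangent length = C·cosβ = 98.8737
L = r1·wrap1 + r2·wrap2 + 2·C·cosβ = 15·3.2426 + 10·3.0405 + 2·98.8737 = 276.7924

L=276.792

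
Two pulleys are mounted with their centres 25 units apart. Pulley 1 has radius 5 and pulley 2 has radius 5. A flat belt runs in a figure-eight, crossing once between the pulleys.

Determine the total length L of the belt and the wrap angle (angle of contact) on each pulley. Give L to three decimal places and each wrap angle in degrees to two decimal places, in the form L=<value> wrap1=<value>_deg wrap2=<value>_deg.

L=85.472 wrap1=227.16_deg wrap2=227.16_deg

crossed belt: β = asin((r1+r2)/C) = asin(10/25) = 23.5782°
wrap1 = wrap2 = π + 2β = 227.1564°
tangent length = C·cosβ = 22.9129
L = (r1+r2)·wrap + 2·C·cosβ = 10·3.9646 + 2·22.9129 = 85.4720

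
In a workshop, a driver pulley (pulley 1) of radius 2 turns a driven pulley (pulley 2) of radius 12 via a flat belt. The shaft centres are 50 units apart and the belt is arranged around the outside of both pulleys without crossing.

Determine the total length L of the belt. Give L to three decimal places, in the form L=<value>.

open belt: β = asin((r2−r1)/C) = asin(10/50) = 11.5370°
wrap1 = π − 2β = 156.9261°
wrap2 = π + 2β = 203.0739°
tangent length = C·cosβ = 48.9898
L = r1·wrap1 + r2·wrap2 + 2·C·cosβ = 2·2.7389 + 12·3.5443 + 2·48.9898 = 145.9890

L=145.989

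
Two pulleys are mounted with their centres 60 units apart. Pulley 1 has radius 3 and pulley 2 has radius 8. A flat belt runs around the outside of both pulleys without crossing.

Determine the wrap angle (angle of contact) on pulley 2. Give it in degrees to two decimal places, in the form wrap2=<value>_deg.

open belt: β = asin((r2−r1)/C) = asin(5/60) = 4.7802°
wrap1 = π − 2β = 170.4396°
wrap2 = π + 2β = 189.5604°

wrap2=189.56_deg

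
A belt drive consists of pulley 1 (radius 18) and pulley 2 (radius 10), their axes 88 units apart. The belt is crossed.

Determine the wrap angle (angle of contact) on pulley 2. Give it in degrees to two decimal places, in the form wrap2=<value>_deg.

crossed belt: β = asin((r1+r2)/C) = asin(28/88) = 18.5530°
wrap1 = wrap2 = π + 2β = 217.1060°

wrap2=217.11_deg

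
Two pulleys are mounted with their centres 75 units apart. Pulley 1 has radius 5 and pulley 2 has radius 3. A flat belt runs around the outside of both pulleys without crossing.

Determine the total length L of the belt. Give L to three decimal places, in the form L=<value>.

open belt: β = asin((r2−r1)/C) = asin(-2/75) = -1.5281°
wrap1 = π − 2β = 183.0561°
wrap2 = π + 2β = 176.9439°
tangent length = C·cosβ = 74.9733
L = r1·wrap1 + r2·wrap2 + 2·C·cosβ = 5·3.1949 + 3·3.0883 + 2·74.9733 = 175.1861

L=175.186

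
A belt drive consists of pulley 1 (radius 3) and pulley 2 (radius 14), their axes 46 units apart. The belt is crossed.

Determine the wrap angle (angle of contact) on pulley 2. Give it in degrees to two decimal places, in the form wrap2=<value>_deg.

wrap2=223.38_deg

crossed belt: β = asin((r1+r2)/C) = asin(17/46) = 21.6888°
wrap1 = wrap2 = π + 2β = 223.3776°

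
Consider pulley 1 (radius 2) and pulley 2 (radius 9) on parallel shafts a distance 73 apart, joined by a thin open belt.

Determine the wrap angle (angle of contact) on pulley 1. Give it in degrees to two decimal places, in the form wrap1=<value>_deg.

open belt: β = asin((r2−r1)/C) = asin(7/73) = 5.5026°
wrap1 = π − 2β = 168.9949°
wrap2 = π + 2β = 191.0051°

wrap1=168.99_deg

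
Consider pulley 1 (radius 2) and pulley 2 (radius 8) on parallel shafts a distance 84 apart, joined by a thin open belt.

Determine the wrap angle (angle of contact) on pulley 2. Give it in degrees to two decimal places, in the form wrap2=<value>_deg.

wrap2=188.19_deg

open belt: β = asin((r2−r1)/C) = asin(6/84) = 4.0960°
wrap1 = π − 2β = 171.8079°
wrap2 = π + 2β = 188.1921°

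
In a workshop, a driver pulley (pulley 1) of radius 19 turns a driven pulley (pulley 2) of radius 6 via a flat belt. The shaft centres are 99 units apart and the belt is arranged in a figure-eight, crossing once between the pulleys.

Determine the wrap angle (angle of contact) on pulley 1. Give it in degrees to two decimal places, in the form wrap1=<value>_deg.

crossed belt: β = asin((r1+r2)/C) = asin(25/99) = 14.6270°
wrap1 = wrap2 = π + 2β = 209.2540°

wrap1=209.25_deg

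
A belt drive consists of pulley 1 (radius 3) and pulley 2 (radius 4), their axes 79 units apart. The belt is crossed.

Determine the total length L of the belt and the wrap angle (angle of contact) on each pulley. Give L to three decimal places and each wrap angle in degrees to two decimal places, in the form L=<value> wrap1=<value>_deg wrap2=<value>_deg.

L=180.612 wrap1=190.17_deg wrap2=190.17_deg

crossed belt: β = asin((r1+r2)/C) = asin(7/79) = 5.0835°
wrap1 = wrap2 = π + 2β = 190.1670°
tangent length = C·cosβ = 78.6893
L = (r1+r2)·wrap + 2·C·cosβ = 7·3.3190 + 2·78.6893 = 180.6118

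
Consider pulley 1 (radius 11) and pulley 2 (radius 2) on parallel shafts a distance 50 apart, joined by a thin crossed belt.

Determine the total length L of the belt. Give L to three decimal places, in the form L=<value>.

L=144.240

crossed belt: β = asin((r1+r2)/C) = asin(13/50) = 15.0701°
wrap1 = wrap2 = π + 2β = 210.1401°
tangent length = C·cosβ = 48.2804
L = (r1+r2)·wrap + 2·C·cosβ = 13·3.6676 + 2·48.2804 = 144.2401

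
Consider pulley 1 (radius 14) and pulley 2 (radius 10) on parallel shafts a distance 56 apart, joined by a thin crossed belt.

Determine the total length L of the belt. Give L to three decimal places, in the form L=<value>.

crossed belt: β = asin((r1+r2)/C) = asin(24/56) = 25.3769°
wrap1 = wrap2 = π + 2β = 230.7539°
tangent length = C·cosβ = 50.5964
L = (r1+r2)·wrap + 2·C·cosβ = 24·4.0274 + 2·50.5964 = 197.8508

L=197.851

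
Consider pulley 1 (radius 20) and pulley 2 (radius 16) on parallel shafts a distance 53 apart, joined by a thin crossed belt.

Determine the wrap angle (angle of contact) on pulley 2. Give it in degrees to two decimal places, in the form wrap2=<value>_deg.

wrap2=265.57_deg

crossed belt: β = asin((r1+r2)/C) = asin(36/53) = 42.7847°
wrap1 = wrap2 = π + 2β = 265.5694°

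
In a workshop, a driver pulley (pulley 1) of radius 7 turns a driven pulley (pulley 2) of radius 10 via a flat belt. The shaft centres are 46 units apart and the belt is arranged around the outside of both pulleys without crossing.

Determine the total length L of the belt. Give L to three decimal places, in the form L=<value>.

L=145.603

open belt: β = asin((r2−r1)/C) = asin(3/46) = 3.7393°
wrap1 = π − 2β = 172.5213°
wrap2 = π + 2β = 187.4787°
tangent length = C·cosβ = 45.9021
L = r1·wrap1 + r2·wrap2 + 2·C·cosβ = 7·3.0111 + 10·3.2721 + 2·45.9021 = 145.6028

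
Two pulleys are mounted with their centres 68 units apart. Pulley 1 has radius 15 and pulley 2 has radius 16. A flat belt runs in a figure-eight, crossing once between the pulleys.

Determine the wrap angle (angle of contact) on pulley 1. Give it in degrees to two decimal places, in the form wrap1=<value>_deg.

crossed belt: β = asin((r1+r2)/C) = asin(31/68) = 27.1217°
wrap1 = wrap2 = π + 2β = 234.2434°

wrap1=234.24_deg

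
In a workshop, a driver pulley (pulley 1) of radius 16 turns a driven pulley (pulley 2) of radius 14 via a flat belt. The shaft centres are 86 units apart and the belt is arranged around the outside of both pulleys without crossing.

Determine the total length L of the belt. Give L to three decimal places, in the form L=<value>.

open belt: β = asin((r2−r1)/C) = asin(-2/86) = -1.3326°
wrap1 = π − 2β = 182.6652°
wrap2 = π + 2β = 177.3348°
tangent length = C·cosβ = 85.9767
L = r1·wrap1 + r2·wrap2 + 2·C·cosβ = 16·3.1881 + 14·3.0951 + 2·85.9767 = 266.2943

L=266.294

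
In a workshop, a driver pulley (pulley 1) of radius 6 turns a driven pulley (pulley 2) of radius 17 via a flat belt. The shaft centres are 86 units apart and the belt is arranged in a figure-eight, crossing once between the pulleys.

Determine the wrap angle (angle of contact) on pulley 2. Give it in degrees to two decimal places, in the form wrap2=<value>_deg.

crossed belt: β = asin((r1+r2)/C) = asin(23/86) = 15.5121°
wrap1 = wrap2 = π + 2β = 211.0242°

wrap2=211.02_deg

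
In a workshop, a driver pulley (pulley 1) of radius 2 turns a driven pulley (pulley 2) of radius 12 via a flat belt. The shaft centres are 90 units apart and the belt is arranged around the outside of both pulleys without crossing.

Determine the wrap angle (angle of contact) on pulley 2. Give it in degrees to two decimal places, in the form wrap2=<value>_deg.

open belt: β = asin((r2−r1)/C) = asin(10/90) = 6.3794°
wrap1 = π − 2β = 167.2413°
wrap2 = π + 2β = 192.7587°

wrap2=192.76_deg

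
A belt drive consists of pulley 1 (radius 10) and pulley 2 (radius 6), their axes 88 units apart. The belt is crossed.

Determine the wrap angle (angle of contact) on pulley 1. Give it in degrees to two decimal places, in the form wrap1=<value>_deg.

crossed belt: β = asin((r1+r2)/C) = asin(16/88) = 10.4757°
wrap1 = wrap2 = π + 2β = 200.9514°

wrap1=200.95_deg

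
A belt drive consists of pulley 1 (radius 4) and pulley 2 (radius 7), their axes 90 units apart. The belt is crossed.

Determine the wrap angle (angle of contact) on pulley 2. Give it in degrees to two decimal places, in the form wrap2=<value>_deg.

crossed belt: β = asin((r1+r2)/C) = asin(11/90) = 7.0204°
wrap1 = wrap2 = π + 2β = 194.0407°

wrap2=194.04_deg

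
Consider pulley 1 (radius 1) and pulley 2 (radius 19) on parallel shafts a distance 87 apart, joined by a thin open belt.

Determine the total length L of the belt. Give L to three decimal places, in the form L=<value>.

L=240.569

open belt: β = asin((r2−r1)/C) = asin(18/87) = 11.9405°
wrap1 = π − 2β = 156.1189°
wrap2 = π + 2β = 203.8811°
tangent length = C·cosβ = 85.1176
L = r1·wrap1 + r2·wrap2 + 2·C·cosβ = 1·2.7248 + 19·3.5584 + 2·85.1176 = 240.5694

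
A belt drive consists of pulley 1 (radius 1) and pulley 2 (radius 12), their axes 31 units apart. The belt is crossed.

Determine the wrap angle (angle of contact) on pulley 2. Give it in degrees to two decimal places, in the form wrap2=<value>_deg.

wrap2=229.59_deg

crossed belt: β = asin((r1+r2)/C) = asin(13/31) = 24.7939°
wrap1 = wrap2 = π + 2β = 229.5877°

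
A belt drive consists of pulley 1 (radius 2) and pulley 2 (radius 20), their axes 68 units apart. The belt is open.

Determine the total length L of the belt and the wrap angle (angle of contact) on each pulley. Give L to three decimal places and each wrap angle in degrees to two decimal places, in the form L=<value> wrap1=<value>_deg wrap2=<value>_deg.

open belt: β = asin((r2−r1)/C) = asin(18/68) = 15.3495°
wrap1 = π − 2β = 149.3010°
wrap2 = π + 2β = 210.6990°
tangent length = C·cosβ = 65.5744
L = r1·wrap1 + r2·wrap2 + 2·C·cosβ = 2·2.6058 + 20·3.6774 + 2·65.5744 = 209.9082

L=209.908 wrap1=149.30_deg wrap2=210.70_deg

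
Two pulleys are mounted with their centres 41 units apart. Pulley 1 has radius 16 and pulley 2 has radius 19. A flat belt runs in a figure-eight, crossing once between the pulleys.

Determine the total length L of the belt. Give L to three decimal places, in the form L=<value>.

crossed belt: β = asin((r1+r2)/C) = asin(35/41) = 58.6119°
wrap1 = wrap2 = π + 2β = 297.2237°
tangent length = C·cosβ = 21.3542
L = (r1+r2)·wrap + 2·C·cosβ = 35·5.1875 + 2·21.3542 = 224.2719

L=224.272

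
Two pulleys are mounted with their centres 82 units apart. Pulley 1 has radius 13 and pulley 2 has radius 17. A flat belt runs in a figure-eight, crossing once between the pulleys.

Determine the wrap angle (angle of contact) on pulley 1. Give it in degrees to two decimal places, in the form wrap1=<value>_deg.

crossed belt: β = asin((r1+r2)/C) = asin(30/82) = 21.4601°
wrap1 = wrap2 = π + 2β = 222.9203°

wrap1=222.92_deg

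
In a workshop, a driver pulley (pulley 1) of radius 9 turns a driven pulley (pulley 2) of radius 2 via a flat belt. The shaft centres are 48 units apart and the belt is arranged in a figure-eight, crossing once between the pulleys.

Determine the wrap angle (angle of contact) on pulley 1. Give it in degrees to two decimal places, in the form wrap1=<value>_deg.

wrap1=206.50_deg

crossed belt: β = asin((r1+r2)/C) = asin(11/48) = 13.2480°
wrap1 = wrap2 = π + 2β = 206.4960°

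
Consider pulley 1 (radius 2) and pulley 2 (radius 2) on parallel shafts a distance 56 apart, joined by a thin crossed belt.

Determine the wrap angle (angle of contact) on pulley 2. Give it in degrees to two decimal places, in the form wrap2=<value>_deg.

crossed belt: β = asin((r1+r2)/C) = asin(4/56) = 4.0960°
wrap1 = wrap2 = π + 2β = 188.1921°

wrap2=188.19_deg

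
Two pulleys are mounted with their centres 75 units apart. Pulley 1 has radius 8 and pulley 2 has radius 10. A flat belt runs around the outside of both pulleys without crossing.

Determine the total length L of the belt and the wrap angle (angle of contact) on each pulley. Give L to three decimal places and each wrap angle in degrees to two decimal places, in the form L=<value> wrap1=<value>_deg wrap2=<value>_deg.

open belt: β = asin((r2−r1)/C) = asin(2/75) = 1.5281°
wrap1 = π − 2β = 176.9439°
wrap2 = π + 2β = 183.0561°
tangent length = C·cosβ = 74.9733
L = r1·wrap1 + r2·wrap2 + 2·C·cosβ = 8·3.0883 + 10·3.1949 + 2·74.9733 = 206.6020

L=206.602 wrap1=176.94_deg wrap2=183.06_deg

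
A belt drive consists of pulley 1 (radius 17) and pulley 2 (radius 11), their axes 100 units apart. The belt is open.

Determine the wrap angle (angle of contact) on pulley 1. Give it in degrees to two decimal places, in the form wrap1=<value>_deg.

open belt: β = asin((r2−r1)/C) = asin(-6/100) = -3.4398°
wrap1 = π − 2β = 186.8796°
wrap2 = π + 2β = 173.1204°

wrap1=186.88_deg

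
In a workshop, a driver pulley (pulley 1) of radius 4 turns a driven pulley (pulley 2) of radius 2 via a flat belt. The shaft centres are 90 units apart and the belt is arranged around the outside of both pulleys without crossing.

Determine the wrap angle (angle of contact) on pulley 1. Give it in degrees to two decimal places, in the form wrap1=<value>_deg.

wrap1=182.55_deg

open belt: β = asin((r2−r1)/C) = asin(-2/90) = -1.2733°
wrap1 = π − 2β = 182.5467°
wrap2 = π + 2β = 177.4533°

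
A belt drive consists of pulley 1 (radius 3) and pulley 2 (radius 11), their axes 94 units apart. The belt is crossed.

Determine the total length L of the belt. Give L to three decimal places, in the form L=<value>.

L=234.071

crossed belt: β = asin((r1+r2)/C) = asin(14/94) = 8.5653°
wrap1 = wrap2 = π + 2β = 197.1306°
tangent length = C·cosβ = 92.9516
L = (r1+r2)·wrap + 2·C·cosβ = 14·3.4406 + 2·92.9516 = 234.0713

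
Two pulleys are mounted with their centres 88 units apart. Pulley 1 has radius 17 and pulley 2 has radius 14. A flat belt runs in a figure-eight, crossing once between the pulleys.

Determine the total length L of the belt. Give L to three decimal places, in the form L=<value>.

L=284.427

crossed belt: β = asin((r1+r2)/C) = asin(31/88) = 20.6264°
wrap1 = wrap2 = π + 2β = 221.2528°
tangent length = C·cosβ = 82.3590
L = (r1+r2)·wrap + 2·C·cosβ = 31·3.8616 + 2·82.3590 = 284.4272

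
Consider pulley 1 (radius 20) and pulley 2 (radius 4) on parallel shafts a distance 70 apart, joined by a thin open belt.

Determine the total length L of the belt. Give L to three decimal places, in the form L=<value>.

open belt: β = asin((r2−r1)/C) = asin(-16/70) = -13.2130°
wrap1 = π − 2β = 206.4260°
wrap2 = π + 2β = 153.5740°
tangent length = C·cosβ = 68.1469
L = r1·wrap1 + r2·wrap2 + 2·C·cosβ = 20·3.6028 + 4·2.6804 + 2·68.1469 = 219.0715

L=219.072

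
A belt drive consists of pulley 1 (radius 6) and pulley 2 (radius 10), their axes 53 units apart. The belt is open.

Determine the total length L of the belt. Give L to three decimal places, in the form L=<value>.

open belt: β = asin((r2−r1)/C) = asin(4/53) = 4.3283°
wrap1 = π − 2β = 171.3433°
wrap2 = π + 2β = 188.6567°
tangent length = C·cosβ = 52.8488
L = r1·wrap1 + r2·wrap2 + 2·C·cosβ = 6·2.9905 + 10·3.2927 + 2·52.8488 = 156.5675

L=156.568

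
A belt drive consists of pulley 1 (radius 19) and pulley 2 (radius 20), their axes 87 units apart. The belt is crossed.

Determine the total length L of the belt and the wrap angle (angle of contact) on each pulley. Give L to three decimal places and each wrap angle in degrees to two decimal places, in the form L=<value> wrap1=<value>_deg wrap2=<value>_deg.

L=314.317 wrap1=233.27_deg wrap2=233.27_deg

crossed belt: β = asin((r1+r2)/C) = asin(39/87) = 26.6331°
wrap1 = wrap2 = π + 2β = 233.2662°
tangent length = C·cosβ = 77.7689
L = (r1+r2)·wrap + 2·C·cosβ = 39·4.0713 + 2·77.7689 = 314.3171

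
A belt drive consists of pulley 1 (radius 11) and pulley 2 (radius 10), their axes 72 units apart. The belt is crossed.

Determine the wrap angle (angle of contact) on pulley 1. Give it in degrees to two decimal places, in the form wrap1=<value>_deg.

crossed belt: β = asin((r1+r2)/C) = asin(21/72) = 16.9578°
wrap1 = wrap2 = π + 2β = 213.9155°

wrap1=213.92_deg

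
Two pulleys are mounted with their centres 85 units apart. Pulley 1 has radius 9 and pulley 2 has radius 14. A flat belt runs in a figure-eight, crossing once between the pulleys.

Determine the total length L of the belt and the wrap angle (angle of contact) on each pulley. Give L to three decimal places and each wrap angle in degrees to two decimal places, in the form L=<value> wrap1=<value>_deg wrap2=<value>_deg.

L=248.519 wrap1=211.40_deg wrap2=211.40_deg

crossed belt: β = asin((r1+r2)/C) = asin(23/85) = 15.6993°
wrap1 = wrap2 = π + 2β = 211.3985°
tangent length = C·cosβ = 81.8291
L = (r1+r2)·wrap + 2·C·cosβ = 23·3.6896 + 2·81.8291 = 248.5190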